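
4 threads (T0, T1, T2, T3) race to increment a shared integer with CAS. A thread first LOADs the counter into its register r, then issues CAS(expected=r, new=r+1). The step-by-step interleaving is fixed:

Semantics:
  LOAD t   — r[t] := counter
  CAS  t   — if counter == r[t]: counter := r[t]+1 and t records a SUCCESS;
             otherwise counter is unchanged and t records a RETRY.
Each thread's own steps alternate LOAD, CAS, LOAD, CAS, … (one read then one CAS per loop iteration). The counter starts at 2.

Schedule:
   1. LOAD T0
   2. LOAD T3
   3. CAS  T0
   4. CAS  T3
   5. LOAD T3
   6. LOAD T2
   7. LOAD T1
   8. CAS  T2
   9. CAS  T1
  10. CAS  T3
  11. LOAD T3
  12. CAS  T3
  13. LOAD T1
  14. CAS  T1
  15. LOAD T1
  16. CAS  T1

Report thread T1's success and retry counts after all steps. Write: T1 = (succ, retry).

T1 = (2, 1)

   1) LOAD T0:  M=2  r_T0=2
   2) LOAD T3:  M=2  r_T3=2
   3) CAS  T0:  M=3  r_T0=2 ✓
   4) CAS  T3:  M=3  r_T3=2 ✗
   5) LOAD T3:  M=3  r_T3=3
   6) LOAD T2:  M=3  r_T2=3
   7) LOAD T1:  M=3  r_T1=3
   8) CAS  T2:  M=4  r_T2=3 ✓
   9) CAS  T1:  M=4  r_T1=3 ✗
  10) CAS  T3:  M=4  r_T3=3 ✗
  11) LOAD T3:  M=4  r_T3=4
  12) CAS  T3:  M=5  r_T3=4 ✓
  13) LOAD T1:  M=5  r_T1=5
  14) CAS  T1:  M=6  r_T1=5 ✓
  15) LOAD T1:  M=6  r_T1=6
  16) CAS  T1:  M=7  r_T1=6 ✓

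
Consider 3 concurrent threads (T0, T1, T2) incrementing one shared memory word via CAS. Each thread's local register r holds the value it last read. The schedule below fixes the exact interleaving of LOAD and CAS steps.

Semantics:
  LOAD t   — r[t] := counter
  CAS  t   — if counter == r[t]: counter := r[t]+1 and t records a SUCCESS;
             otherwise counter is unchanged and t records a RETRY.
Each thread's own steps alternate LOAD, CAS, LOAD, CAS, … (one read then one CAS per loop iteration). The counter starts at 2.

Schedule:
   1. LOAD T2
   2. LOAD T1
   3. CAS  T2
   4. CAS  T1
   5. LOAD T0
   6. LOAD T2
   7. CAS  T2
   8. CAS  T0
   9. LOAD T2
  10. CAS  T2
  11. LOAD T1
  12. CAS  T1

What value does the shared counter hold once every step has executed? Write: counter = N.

counter = 6

#1 T2 reads 2
#2 T1 reads 2
#3 T2 CAS(2→3) writes; counter now 3
#4 T1 CAS(2→3) fails; counter now 3
#5 T0 reads 3
#6 T2 reads 3
#7 T2 CAS(3→4) writes; counter now 4
#8 T0 CAS(3→4) fails; counter now 4
#9 T2 reads 4
#10 T2 CAS(4→5) writes; counter now 5
#11 T1 reads 5
#12 T1 CAS(5→6) writes; counter now 6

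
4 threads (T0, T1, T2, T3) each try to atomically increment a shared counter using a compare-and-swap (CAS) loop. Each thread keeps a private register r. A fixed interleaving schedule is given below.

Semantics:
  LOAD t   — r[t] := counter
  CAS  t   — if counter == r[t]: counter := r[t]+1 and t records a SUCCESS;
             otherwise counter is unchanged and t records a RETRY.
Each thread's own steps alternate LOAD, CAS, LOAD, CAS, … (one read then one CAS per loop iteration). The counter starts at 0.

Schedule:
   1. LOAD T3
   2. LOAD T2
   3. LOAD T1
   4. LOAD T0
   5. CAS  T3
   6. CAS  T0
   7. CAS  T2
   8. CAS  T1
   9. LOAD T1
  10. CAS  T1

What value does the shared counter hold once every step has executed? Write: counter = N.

#1 T3 reads 0
#2 T2 reads 0
#3 T1 reads 0
#4 T0 reads 0
#5 T3 CAS(0→1) writes; counter now 1
#6 T0 CAS(0→1) fails; counter now 1
#7 T2 CAS(0→1) fails; counter now 1
#8 T1 CAS(0→1) fails; counter now 1
#9 T1 reads 1
#10 T1 CAS(1→2) writes; counter now 2

counter = 2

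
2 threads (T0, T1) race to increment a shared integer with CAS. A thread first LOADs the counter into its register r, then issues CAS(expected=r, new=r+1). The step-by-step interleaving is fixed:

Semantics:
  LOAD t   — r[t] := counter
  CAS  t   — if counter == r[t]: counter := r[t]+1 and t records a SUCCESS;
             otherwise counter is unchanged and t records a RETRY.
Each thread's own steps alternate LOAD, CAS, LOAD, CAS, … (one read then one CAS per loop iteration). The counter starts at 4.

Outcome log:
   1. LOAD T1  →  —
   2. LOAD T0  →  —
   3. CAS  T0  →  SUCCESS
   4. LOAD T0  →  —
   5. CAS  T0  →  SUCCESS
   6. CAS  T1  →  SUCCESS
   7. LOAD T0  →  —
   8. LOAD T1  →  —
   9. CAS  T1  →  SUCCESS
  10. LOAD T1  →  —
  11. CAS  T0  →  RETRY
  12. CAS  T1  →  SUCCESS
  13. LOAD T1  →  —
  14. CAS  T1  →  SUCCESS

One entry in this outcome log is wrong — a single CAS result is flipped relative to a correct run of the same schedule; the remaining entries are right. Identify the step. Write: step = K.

step = 6

Correct run:
#1 T1 reads 4
#2 T0 reads 4
#3 T0 CAS(4→5) writes; counter now 5
#4 T0 reads 5
#5 T0 CAS(5→6) writes; counter now 6
#6 T1 CAS(4→5) fails; counter now 6
#7 T0 reads 6
#8 T1 reads 6
#9 T1 CAS(6→7) writes; counter now 7
#10 T1 reads 7
#11 T0 CAS(6→7) fails; counter now 7
#12 T1 CAS(7→8) writes; counter now 8
#13 T1 reads 8
#14 T1 CAS(8→9) writes; counter now 9
Mismatch at 6.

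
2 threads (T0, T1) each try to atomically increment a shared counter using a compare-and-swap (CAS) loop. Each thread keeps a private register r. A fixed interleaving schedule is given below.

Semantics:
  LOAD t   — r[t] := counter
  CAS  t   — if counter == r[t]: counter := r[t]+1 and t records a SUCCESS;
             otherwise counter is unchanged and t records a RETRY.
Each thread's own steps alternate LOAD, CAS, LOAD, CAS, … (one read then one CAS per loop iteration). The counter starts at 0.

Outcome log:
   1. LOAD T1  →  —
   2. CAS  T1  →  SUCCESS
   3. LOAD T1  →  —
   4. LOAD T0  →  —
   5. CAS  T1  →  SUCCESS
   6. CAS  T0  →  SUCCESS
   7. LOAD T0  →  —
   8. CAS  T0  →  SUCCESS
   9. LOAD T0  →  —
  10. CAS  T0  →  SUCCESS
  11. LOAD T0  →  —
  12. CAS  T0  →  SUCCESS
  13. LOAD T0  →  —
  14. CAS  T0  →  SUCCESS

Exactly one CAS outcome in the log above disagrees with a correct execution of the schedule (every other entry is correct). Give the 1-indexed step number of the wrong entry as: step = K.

step = 6

Re-executing:
   1) LOAD T1:  M=0  r_T1=0
   2) CAS  T1:  M=1  r_T1=0 ✓
   3) LOAD T1:  M=1  r_T1=1
   4) LOAD T0:  M=1  r_T0=1
   5) CAS  T1:  M=2  r_T1=1 ✓
   6) CAS  T0:  M=2  r_T0=1 ✗
   7) LOAD T0:  M=2  r_T0=2
   8) CAS  T0:  M=3  r_T0=2 ✓
   9) LOAD T0:  M=3  r_T0=3
  10) CAS  T0:  M=4  r_T0=3 ✓
  11) LOAD T0:  M=4  r_T0=4
  12) CAS  T0:  M=5  r_T0=4 ✓
  13) LOAD T0:  M=5  r_T0=5
  14) CAS  T0:  M=6  r_T0=5 ✓
Flip is step 6.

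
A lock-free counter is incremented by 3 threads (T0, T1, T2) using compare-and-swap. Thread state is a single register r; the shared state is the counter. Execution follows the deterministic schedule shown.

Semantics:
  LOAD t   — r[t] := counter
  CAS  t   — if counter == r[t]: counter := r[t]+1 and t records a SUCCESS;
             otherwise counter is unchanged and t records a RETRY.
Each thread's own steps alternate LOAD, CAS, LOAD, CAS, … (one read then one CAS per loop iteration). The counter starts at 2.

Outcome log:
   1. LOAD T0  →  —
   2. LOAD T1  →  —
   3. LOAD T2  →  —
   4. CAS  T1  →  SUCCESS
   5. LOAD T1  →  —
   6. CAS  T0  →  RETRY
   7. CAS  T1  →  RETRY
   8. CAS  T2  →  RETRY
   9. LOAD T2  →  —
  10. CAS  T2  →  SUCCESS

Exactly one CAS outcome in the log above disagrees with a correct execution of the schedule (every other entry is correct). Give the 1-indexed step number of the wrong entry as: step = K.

step = 7

Correct run:
1. LOAD T0 → mem=2 r[T0]=2 [LOAD]
2. LOAD T1 → mem=2 r[T1]=2 [LOAD]
3. LOAD T2 → mem=2 r[T2]=2 [LOAD]
4. CAS T1 → mem=3 r[T1]=2 [OK]
5. LOAD T1 → mem=3 r[T1]=3 [LOAD]
6. CAS T0 → mem=3 r[T0]=2 [RETRY]
7. CAS T1 → mem=4 r[T1]=3 [OK]
8. CAS T2 → mem=4 r[T2]=2 [RETRY]
9. LOAD T2 → mem=4 r[T2]=4 [LOAD]
10. CAS T2 → mem=5 r[T2]=4 [OK]
Log disagrees first at step 7.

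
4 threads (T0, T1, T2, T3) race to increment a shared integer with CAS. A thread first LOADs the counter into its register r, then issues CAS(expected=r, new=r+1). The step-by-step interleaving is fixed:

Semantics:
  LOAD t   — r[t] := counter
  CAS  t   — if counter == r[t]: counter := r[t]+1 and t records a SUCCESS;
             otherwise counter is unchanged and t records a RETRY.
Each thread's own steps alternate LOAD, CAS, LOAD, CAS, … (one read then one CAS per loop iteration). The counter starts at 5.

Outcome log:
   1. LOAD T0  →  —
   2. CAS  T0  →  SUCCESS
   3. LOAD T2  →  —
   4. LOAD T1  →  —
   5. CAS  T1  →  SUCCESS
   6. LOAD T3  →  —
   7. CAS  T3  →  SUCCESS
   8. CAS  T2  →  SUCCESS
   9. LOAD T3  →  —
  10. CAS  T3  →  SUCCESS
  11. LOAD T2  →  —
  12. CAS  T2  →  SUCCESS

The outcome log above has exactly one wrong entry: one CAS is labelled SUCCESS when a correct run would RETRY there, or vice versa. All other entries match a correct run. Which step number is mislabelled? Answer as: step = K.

Correct run:
step 1: T0 LOAD ⇒ load; ctr=5 reg=5
step 2: T0 CAS ⇒ ok; ctr=6 reg=5
step 3: T2 LOAD ⇒ load; ctr=6 reg=6
step 4: T1 LOAD ⇒ load; ctr=6 reg=6
step 5: T1 CAS ⇒ ok; ctr=7 reg=6
step 6: T3 LOAD ⇒ load; ctr=7 reg=7
step 7: T3 CAS ⇒ ok; ctr=8 reg=7
step 8: T2 CAS ⇒ retry; ctr=8 reg=6
step 9: T3 LOAD ⇒ load; ctr=8 reg=8
step 10: T3 CAS ⇒ ok; ctr=9 reg=8
step 11: T2 LOAD ⇒ load; ctr=9 reg=9
step 12: T2 CAS ⇒ ok; ctr=10 reg=9
Flip is step 8.

step = 8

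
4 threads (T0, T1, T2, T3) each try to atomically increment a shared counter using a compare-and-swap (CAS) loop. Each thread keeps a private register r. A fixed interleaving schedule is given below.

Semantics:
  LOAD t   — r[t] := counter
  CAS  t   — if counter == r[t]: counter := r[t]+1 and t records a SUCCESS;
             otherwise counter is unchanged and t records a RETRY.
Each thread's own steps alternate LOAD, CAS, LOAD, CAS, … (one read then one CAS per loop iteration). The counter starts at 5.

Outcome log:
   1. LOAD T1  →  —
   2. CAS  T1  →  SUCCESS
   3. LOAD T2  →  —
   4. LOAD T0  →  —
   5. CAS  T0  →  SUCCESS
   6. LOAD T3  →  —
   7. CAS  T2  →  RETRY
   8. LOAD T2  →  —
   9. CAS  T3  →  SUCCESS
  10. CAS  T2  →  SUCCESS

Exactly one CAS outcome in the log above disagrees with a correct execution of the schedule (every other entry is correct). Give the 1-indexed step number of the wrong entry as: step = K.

Correct run:
   1) LOAD T1:  M=5  r_T1=5
   2) CAS  T1:  M=6  r_T1=5 ✓
   3) LOAD T2:  M=6  r_T2=6
   4) LOAD T0:  M=6  r_T0=6
   5) CAS  T0:  M=7  r_T0=6 ✓
   6) LOAD T3:  M=7  r_T3=7
   7) CAS  T2:  M=7  r_T2=6 ✗
   8) LOAD T2:  M=7  r_T2=7
   9) CAS  T3:  M=8  r_T3=7 ✓
  10) CAS  T2:  M=8  r_T2=7 ✗
Mismatch at 10.

step = 10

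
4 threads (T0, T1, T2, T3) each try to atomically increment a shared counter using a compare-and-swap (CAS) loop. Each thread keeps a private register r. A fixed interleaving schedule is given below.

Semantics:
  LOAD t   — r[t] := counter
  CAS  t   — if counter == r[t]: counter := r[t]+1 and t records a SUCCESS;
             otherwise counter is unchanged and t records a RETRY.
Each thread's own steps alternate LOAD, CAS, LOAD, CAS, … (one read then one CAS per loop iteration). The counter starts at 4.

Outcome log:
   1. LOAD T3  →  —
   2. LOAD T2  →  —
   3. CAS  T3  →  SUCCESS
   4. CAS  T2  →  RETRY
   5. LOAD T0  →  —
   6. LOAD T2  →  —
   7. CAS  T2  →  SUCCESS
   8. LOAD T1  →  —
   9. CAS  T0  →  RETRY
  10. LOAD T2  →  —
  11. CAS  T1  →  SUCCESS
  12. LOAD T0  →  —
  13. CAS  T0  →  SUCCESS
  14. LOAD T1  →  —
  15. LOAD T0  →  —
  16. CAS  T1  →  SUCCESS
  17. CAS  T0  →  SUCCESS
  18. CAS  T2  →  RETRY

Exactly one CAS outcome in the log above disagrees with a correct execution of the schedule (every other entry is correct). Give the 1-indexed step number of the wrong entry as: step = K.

Reference trace:
step 1: T3 LOAD ⇒ load; ctr=4 reg=4
step 2: T2 LOAD ⇒ load; ctr=4 reg=4
step 3: T3 CAS ⇒ ok; ctr=5 reg=4
step 4: T2 CAS ⇒ retry; ctr=5 reg=4
step 5: T0 LOAD ⇒ load; ctr=5 reg=5
step 6: T2 LOAD ⇒ load; ctr=5 reg=5
step 7: T2 CAS ⇒ ok; ctr=6 reg=5
step 8: T1 LOAD ⇒ load; ctr=6 reg=6
step 9: T0 CAS ⇒ retry; ctr=6 reg=5
step 10: T2 LOAD ⇒ load; ctr=6 reg=6
step 11: T1 CAS ⇒ ok; ctr=7 reg=6
step 12: T0 LOAD ⇒ load; ctr=7 reg=7
step 13: T0 CAS ⇒ ok; ctr=8 reg=7
step 14: T1 LOAD ⇒ load; ctr=8 reg=8
step 15: T0 LOAD ⇒ load; ctr=8 reg=8
step 16: T1 CAS ⇒ ok; ctr=9 reg=8
step 17: T0 CAS ⇒ retry; ctr=9 reg=8
step 18: T2 CAS ⇒ retry; ctr=9 reg=6
Flip is step 17.

step = 17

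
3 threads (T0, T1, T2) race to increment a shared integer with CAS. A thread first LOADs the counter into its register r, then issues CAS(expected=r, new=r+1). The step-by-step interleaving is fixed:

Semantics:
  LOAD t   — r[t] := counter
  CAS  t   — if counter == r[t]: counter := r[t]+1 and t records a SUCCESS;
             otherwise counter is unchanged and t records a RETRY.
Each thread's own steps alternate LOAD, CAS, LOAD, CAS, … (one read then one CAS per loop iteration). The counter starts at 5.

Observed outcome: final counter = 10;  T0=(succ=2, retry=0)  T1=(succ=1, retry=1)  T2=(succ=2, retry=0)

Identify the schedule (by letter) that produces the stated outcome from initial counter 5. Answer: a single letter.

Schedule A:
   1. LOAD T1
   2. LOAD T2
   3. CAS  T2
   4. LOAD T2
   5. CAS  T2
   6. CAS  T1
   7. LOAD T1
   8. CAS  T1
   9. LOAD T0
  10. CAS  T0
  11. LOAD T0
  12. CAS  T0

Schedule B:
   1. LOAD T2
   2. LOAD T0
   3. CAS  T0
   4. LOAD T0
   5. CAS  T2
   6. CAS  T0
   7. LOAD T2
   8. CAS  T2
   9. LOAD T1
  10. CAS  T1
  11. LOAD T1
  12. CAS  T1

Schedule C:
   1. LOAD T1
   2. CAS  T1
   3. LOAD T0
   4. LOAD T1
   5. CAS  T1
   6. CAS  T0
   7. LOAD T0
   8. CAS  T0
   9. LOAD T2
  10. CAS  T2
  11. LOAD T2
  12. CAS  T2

Simulating candidate A:
T1 LOAD — after: cnt=5, r=5 — load
T2 LOAD — after: cnt=5, r=5 — load
T2 CAS — after: cnt=6, r=5 — ok
T2 LOAD — after: cnt=6, r=6 — load
T2 CAS — after: cnt=7, r=6 — ok
T1 CAS — after: cnt=7, r=5 — retry
T1 LOAD — after: cnt=7, r=7 — load
T1 CAS — after: cnt=8, r=7 — ok
T0 LOAD — after: cnt=8, r=8 — load
T0 CAS — after: cnt=9, r=8 — ok
T0 LOAD — after: cnt=9, r=9 — load
T0 CAS — after: cnt=10, r=9 — ok

A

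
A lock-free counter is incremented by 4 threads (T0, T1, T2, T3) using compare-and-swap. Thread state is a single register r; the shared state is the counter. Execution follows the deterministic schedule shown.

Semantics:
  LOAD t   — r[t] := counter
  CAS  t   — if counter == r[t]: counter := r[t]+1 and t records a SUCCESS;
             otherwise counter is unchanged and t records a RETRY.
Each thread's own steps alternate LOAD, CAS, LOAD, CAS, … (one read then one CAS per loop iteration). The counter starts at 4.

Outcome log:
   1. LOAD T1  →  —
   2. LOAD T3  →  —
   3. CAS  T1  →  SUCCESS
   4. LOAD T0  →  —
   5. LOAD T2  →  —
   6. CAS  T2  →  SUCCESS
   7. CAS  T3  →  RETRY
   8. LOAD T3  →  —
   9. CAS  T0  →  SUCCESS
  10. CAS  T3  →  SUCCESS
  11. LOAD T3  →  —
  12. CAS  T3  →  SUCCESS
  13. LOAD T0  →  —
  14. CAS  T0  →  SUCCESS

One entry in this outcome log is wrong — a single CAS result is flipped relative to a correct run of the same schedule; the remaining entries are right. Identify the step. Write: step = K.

Correct run:
#1 T1 reads 4
#2 T3 reads 4
#3 T1 CAS(4→5) writes; counter now 5
#4 T0 reads 5
#5 T2 reads 5
#6 T2 CAS(5→6) writes; counter now 6
#7 T3 CAS(4→5) fails; counter now 6
#8 T3 reads 6
#9 T0 CAS(5→6) fails; counter now 6
#10 T3 CAS(6→7) writes; counter now 7
#11 T3 reads 7
#12 T3 CAS(7→8) writes; counter now 8
#13 T0 reads 8
#14 T0 CAS(8→9) writes; counter now 9
Mismatch at 9.

step = 9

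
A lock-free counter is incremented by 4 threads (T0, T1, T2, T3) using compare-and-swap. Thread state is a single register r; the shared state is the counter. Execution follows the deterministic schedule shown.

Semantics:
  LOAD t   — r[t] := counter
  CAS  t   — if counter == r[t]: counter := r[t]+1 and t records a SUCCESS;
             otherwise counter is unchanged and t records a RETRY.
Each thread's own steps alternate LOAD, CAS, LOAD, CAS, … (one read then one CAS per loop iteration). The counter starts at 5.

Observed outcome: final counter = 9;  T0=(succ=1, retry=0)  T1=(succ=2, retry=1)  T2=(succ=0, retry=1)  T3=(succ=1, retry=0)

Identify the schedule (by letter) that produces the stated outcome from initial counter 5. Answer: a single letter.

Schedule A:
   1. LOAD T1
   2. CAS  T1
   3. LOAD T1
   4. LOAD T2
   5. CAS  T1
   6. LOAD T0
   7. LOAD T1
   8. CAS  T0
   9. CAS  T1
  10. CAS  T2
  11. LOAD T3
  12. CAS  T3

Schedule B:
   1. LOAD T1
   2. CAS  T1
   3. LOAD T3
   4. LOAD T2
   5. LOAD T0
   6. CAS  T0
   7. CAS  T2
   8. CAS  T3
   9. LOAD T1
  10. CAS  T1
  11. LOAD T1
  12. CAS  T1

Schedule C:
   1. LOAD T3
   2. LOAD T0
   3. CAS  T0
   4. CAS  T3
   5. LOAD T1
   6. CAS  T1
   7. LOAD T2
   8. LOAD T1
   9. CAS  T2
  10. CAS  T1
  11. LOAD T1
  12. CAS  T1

A

Simulating candidate A:
[1] T1.load  rd  (counter 5, T1.r 5)
[2] T1.cas  hit  (counter 6, T1.r 5)
[3] T1.load  rd  (counter 6, T1.r 6)
[4] T2.load  rd  (counter 6, T2.r 6)
[5] T1.cas  hit  (counter 7, T1.r 6)
[6] T0.load  rd  (counter 7, T0.r 7)
[7] T1.load  rd  (counter 7, T1.r 7)
[8] T0.cas  hit  (counter 8, T0.r 7)
[9] T1.cas  miss  (counter 8, T1.r 7)
[10] T2.cas  miss  (counter 8, T2.r 6)
[11] T3.load  rd  (counter 8, T3.r 8)
[12] T3.cas  hit  (counter 9, T3.r 8)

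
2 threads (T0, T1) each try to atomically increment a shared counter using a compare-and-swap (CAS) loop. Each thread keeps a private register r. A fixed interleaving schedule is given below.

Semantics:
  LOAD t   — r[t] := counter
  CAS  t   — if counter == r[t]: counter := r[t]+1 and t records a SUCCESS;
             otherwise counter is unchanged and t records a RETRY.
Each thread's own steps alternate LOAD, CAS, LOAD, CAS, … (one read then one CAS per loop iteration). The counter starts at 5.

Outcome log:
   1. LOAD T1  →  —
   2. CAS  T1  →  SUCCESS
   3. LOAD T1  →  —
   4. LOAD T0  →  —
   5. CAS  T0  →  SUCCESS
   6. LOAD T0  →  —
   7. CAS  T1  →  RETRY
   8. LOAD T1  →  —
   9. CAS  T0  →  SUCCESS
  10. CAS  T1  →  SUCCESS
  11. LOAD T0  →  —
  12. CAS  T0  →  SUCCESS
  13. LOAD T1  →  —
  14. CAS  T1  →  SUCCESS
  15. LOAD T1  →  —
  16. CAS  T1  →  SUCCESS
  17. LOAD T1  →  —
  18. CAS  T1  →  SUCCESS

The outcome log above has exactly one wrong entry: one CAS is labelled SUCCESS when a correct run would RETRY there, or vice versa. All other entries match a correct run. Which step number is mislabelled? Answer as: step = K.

step = 10

Correct run:
1. LOAD T1 → mem=5 r[T1]=5 [LOAD]
2. CAS T1 → mem=6 r[T1]=5 [OK]
3. LOAD T1 → mem=6 r[T1]=6 [LOAD]
4. LOAD T0 → mem=6 r[T0]=6 [LOAD]
5. CAS T0 → mem=7 r[T0]=6 [OK]
6. LOAD T0 → mem=7 r[T0]=7 [LOAD]
7. CAS T1 → mem=7 r[T1]=6 [RETRY]
8. LOAD T1 → mem=7 r[T1]=7 [LOAD]
9. CAS T0 → mem=8 r[T0]=7 [OK]
10. CAS T1 → mem=8 r[T1]=7 [RETRY]
11. LOAD T0 → mem=8 r[T0]=8 [LOAD]
12. CAS T0 → mem=9 r[T0]=8 [OK]
13. LOAD T1 → mem=9 r[T1]=9 [LOAD]
14. CAS T1 → mem=10 r[T1]=9 [OK]
15. LOAD T1 → mem=10 r[T1]=10 [LOAD]
16. CAS T1 → mem=11 r[T1]=10 [OK]
17. LOAD T1 → mem=11 r[T1]=11 [LOAD]
18. CAS T1 → mem=12 r[T1]=11 [OK]
Flip is step 10.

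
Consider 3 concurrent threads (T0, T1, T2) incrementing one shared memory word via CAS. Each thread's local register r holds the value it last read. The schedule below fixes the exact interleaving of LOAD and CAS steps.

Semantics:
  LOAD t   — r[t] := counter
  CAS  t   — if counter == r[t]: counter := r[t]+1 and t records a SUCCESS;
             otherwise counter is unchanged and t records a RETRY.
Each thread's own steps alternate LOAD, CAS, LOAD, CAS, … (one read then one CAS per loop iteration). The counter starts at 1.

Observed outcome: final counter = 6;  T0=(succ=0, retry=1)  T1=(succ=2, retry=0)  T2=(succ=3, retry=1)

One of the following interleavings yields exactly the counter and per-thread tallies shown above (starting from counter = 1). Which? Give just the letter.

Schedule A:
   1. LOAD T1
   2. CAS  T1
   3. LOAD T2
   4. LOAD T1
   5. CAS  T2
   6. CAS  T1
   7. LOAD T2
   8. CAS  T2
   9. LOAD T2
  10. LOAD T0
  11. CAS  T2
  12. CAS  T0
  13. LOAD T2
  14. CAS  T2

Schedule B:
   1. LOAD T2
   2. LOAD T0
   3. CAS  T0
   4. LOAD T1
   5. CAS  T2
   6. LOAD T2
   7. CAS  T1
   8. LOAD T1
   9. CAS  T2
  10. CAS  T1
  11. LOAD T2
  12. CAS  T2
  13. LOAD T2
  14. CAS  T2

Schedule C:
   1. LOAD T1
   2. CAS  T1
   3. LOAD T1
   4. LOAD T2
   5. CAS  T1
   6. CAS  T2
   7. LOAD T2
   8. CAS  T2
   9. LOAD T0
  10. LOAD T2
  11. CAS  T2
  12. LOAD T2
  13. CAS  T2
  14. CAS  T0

C

Simulating candidate C:
[1] T1.load  rd  (counter 1, T1.r 1)
[2] T1.cas  hit  (counter 2, T1.r 1)
[3] T1.load  rd  (counter 2, T1.r 2)
[4] T2.load  rd  (counter 2, T2.r 2)
[5] T1.cas  hit  (counter 3, T1.r 2)
[6] T2.cas  miss  (counter 3, T2.r 2)
[7] T2.load  rd  (counter 3, T2.r 3)
[8] T2.cas  hit  (counter 4, T2.r 3)
[9] T0.load  rd  (counter 4, T0.r 4)
[10] T2.load  rd  (counter 4, T2.r 4)
[11] T2.cas  hit  (counter 5, T2.r 4)
[12] T2.load  rd  (counter 5, T2.r 5)
[13] T2.cas  hit  (counter 6, T2.r 5)
[14] T0.cas  miss  (counter 6, T0.r 4)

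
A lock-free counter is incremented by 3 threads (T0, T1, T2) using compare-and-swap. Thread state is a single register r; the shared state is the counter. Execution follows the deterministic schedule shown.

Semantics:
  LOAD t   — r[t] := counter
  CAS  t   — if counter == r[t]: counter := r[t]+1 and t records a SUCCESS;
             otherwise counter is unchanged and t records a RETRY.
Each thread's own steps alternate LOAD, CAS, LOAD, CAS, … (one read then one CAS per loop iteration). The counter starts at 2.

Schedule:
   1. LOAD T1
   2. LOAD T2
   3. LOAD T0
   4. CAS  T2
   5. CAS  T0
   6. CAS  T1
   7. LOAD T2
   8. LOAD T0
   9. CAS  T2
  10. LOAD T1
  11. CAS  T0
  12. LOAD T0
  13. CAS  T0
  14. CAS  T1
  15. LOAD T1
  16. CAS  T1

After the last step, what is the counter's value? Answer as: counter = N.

counter = 6

   1) LOAD T1:  M=2  r_T1=2
   2) LOAD T2:  M=2  r_T2=2
   3) LOAD T0:  M=2  r_T0=2
   4) CAS  T2:  M=3  r_T2=2 ✓
   5) CAS  T0:  M=3  r_T0=2 ✗
   6) CAS  T1:  M=3  r_T1=2 ✗
   7) LOAD T2:  M=3  r_T2=3
   8) LOAD T0:  M=3  r_T0=3
   9) CAS  T2:  M=4  r_T2=3 ✓
  10) LOAD T1:  M=4  r_T1=4
  11) CAS  T0:  M=4  r_T0=3 ✗
  12) LOAD T0:  M=4  r_T0=4
  13) CAS  T0:  M=5  r_T0=4 ✓
  14) CAS  T1:  M=5  r_T1=4 ✗
  15) LOAD T1:  M=5  r_T1=5
  16) CAS  T1:  M=6  r_T1=5 ✓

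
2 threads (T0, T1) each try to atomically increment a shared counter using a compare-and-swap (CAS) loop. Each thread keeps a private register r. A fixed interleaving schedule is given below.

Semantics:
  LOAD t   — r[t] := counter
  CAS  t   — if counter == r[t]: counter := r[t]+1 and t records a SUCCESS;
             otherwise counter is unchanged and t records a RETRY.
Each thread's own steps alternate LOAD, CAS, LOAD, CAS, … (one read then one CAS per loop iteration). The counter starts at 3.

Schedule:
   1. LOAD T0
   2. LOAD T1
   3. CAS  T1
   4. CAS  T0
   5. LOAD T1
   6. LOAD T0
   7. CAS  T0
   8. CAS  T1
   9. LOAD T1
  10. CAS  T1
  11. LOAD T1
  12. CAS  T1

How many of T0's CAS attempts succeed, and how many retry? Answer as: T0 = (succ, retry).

   1) LOAD T0:  M=3  r_T0=3
   2) LOAD T1:  M=3  r_T1=3
   3) CAS  T1:  M=4  r_T1=3 ✓
   4) CAS  T0:  M=4  r_T0=3 ✗
   5) LOAD T1:  M=4  r_T1=4
   6) LOAD T0:  M=4  r_T0=4
   7) CAS  T0:  M=5  r_T0=4 ✓
   8) CAS  T1:  M=5  r_T1=4 ✗
   9) LOAD T1:  M=5  r_T1=5
  10) CAS  T1:  M=6  r_T1=5 ✓
  11) LOAD T1:  M=6  r_T1=6
  12) CAS  T1:  M=7  r_T1=6 ✓

T0 = (1, 1)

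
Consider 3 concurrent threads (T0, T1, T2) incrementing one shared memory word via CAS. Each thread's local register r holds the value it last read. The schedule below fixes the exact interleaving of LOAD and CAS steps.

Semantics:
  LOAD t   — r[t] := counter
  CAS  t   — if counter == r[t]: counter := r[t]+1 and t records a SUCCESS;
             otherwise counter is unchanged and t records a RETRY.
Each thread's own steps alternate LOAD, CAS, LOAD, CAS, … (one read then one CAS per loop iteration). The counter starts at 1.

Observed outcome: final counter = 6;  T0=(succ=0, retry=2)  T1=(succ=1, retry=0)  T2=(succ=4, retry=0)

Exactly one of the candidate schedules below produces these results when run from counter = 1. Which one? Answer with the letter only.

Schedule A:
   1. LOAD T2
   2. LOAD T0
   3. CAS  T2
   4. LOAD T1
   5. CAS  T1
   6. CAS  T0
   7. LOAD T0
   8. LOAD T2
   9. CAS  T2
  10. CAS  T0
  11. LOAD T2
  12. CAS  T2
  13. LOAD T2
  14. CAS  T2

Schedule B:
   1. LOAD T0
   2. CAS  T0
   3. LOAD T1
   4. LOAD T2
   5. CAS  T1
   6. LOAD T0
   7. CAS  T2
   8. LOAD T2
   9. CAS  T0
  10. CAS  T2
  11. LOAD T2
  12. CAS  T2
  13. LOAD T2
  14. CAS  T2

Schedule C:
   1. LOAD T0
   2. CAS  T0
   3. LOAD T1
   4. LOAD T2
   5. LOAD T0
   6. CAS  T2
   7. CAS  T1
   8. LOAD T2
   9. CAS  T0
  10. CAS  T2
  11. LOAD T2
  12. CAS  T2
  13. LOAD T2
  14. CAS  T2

A

Run A:
T2 LOAD — after: cnt=1, r=1 — load
T0 LOAD — after: cnt=1, r=1 — load
T2 CAS — after: cnt=2, r=1 — ok
T1 LOAD — after: cnt=2, r=2 — load
T1 CAS — after: cnt=3, r=2 — ok
T0 CAS — after: cnt=3, r=1 — retry
T0 LOAD — after: cnt=3, r=3 — load
T2 LOAD — after: cnt=3, r=3 — load
T2 CAS — after: cnt=4, r=3 — ok
T0 CAS — after: cnt=4, r=3 — retry
T2 LOAD — after: cnt=4, r=4 — load
T2 CAS — after: cnt=5, r=4 — ok
T2 LOAD — after: cnt=5, r=5 — load
T2 CAS — after: cnt=6, r=5 — ok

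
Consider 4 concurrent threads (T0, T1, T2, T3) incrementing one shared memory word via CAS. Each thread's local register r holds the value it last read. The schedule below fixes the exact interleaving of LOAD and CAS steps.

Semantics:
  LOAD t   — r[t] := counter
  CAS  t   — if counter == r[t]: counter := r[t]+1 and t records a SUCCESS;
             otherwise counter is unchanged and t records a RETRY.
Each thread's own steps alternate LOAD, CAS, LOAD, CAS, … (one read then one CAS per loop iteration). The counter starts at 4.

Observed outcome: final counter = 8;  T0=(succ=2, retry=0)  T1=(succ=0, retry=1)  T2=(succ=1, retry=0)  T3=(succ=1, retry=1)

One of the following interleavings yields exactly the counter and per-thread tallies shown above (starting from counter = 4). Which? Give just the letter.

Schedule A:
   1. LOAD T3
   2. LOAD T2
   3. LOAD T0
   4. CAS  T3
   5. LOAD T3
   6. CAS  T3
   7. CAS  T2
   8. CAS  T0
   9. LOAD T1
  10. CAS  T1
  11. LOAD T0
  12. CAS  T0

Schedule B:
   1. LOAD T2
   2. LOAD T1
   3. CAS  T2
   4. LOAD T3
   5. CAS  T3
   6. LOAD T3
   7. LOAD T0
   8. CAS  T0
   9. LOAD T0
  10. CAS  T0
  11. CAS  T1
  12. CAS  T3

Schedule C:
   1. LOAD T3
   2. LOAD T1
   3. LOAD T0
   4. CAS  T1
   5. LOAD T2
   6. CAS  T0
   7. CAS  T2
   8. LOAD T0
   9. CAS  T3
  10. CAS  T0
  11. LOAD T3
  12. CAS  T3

Tracing schedule B:
#1 T2 reads 4
#2 T1 reads 4
#3 T2 CAS(4→5) writes; counter now 5
#4 T3 reads 5
#5 T3 CAS(5→6) writes; counter now 6
#6 T3 reads 6
#7 T0 reads 6
#8 T0 CAS(6→7) writes; counter now 7
#9 T0 reads 7
#10 T0 CAS(7→8) writes; counter now 8
#11 T1 CAS(4→5) fails; counter now 8
#12 T3 CAS(6→7) fails; counter now 8

B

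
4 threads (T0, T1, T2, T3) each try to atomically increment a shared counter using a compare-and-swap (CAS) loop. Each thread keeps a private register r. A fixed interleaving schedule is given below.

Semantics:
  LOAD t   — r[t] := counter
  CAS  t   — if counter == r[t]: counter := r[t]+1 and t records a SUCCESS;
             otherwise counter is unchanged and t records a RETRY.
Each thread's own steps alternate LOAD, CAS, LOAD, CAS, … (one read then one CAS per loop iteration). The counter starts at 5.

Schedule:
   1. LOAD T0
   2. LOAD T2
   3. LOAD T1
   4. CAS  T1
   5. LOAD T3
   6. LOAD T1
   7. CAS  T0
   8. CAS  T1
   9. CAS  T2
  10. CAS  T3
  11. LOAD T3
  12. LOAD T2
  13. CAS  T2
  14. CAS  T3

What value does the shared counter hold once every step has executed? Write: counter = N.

counter = 8

step 1: T0 LOAD ⇒ load; ctr=5 reg=5
step 2: T2 LOAD ⇒ load; ctr=5 reg=5
step 3: T1 LOAD ⇒ load; ctr=5 reg=5
step 4: T1 CAS ⇒ ok; ctr=6 reg=5
step 5: T3 LOAD ⇒ load; ctr=6 reg=6
step 6: T1 LOAD ⇒ load; ctr=6 reg=6
step 7: T0 CAS ⇒ retry; ctr=6 reg=5
step 8: T1 CAS ⇒ ok; ctr=7 reg=6
step 9: T2 CAS ⇒ retry; ctr=7 reg=5
step 10: T3 CAS ⇒ retry; ctr=7 reg=6
step 11: T3 LOAD ⇒ load; ctr=7 reg=7
step 12: T2 LOAD ⇒ load; ctr=7 reg=7
step 13: T2 CAS ⇒ ok; ctr=8 reg=7
step 14: T3 CAS ⇒ retry; ctr=8 reg=7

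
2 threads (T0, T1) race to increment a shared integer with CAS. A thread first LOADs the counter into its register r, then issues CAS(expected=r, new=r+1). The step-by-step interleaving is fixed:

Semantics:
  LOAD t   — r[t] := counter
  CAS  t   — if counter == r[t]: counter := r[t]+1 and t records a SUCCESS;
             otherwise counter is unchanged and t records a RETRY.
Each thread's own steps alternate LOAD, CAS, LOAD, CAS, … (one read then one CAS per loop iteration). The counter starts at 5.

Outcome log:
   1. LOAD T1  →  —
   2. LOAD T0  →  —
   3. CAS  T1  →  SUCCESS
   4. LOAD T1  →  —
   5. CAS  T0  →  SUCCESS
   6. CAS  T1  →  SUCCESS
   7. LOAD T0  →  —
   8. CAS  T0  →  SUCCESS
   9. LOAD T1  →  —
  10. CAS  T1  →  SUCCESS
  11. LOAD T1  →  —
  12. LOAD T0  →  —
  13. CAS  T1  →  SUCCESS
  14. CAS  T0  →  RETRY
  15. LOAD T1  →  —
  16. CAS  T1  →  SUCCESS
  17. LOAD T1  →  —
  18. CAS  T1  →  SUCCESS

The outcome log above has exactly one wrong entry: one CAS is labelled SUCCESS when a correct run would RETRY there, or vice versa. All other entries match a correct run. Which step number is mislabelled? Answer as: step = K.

Re-executing:
T1 LOAD — after: cnt=5, r=5 — load
T0 LOAD — after: cnt=5, r=5 — load
T1 CAS — after: cnt=6, r=5 — ok
T1 LOAD — after: cnt=6, r=6 — load
T0 CAS — after: cnt=6, r=5 — retry
T1 CAS — after: cnt=7, r=6 — ok
T0 LOAD — after: cnt=7, r=7 — load
T0 CAS — after: cnt=8, r=7 — ok
T1 LOAD — after: cnt=8, r=8 — load
T1 CAS — after: cnt=9, r=8 — ok
T1 LOAD — after: cnt=9, r=9 — load
T0 LOAD — after: cnt=9, r=9 — load
T1 CAS — after: cnt=10, r=9 — ok
T0 CAS — after: cnt=10, r=9 — retry
T1 LOAD — after: cnt=10, r=10 — load
T1 CAS — after: cnt=11, r=10 — ok
T1 LOAD — after: cnt=11, r=11 — load
T1 CAS — after: cnt=12, r=11 — ok
Mismatch at 5.

step = 5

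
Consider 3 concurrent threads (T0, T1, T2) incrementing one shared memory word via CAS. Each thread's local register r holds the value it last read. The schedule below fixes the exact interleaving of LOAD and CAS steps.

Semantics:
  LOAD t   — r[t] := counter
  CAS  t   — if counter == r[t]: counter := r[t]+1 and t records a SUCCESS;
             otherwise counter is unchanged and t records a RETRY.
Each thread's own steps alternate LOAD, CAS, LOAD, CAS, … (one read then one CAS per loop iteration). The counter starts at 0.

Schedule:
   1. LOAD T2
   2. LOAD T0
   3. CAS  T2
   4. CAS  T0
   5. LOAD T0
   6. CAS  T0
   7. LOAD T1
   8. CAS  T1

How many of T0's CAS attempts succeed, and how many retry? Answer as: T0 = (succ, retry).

T2 LOAD — after: cnt=0, r=0 — load
T0 LOAD — after: cnt=0, r=0 — load
T2 CAS — after: cnt=1, r=0 — ok
T0 CAS — after: cnt=1, r=0 — retry
T0 LOAD — after: cnt=1, r=1 — load
T0 CAS — after: cnt=2, r=1 — ok
T1 LOAD — after: cnt=2, r=2 — load
T1 CAS — after: cnt=3, r=2 — ok

T0 = (1, 1)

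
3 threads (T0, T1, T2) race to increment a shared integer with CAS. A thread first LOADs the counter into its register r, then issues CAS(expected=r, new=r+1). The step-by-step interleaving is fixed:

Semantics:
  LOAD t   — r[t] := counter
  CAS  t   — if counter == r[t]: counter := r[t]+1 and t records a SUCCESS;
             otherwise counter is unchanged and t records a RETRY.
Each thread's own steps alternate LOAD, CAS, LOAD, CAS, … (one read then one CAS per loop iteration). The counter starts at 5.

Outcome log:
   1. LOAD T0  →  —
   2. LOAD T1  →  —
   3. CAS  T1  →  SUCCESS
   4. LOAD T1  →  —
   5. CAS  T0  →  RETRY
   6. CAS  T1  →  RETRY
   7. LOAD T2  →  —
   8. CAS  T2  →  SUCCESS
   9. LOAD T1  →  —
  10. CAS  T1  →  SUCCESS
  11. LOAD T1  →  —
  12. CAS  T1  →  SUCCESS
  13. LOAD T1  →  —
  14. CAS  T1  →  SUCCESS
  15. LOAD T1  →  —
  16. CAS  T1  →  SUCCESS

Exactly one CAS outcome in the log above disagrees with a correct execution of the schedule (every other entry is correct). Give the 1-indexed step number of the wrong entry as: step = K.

Correct run:
T0 LOAD — after: cnt=5, r=5 — load
T1 LOAD — after: cnt=5, r=5 — load
T1 CAS — after: cnt=6, r=5 — ok
T1 LOAD — after: cnt=6, r=6 — load
T0 CAS — after: cnt=6, r=5 — retry
T1 CAS — after: cnt=7, r=6 — ok
T2 LOAD — after: cnt=7, r=7 — load
T2 CAS — after: cnt=8, r=7 — ok
T1 LOAD — after: cnt=8, r=8 — load
T1 CAS — after: cnt=9, r=8 — ok
T1 LOAD — after: cnt=9, r=9 — load
T1 CAS — after: cnt=10, r=9 — ok
T1 LOAD — after: cnt=10, r=10 — load
T1 CAS — after: cnt=11, r=10 — ok
T1 LOAD — after: cnt=11, r=11 — load
T1 CAS — after: cnt=12, r=11 — ok
Log disagrees first at step 6.

step = 6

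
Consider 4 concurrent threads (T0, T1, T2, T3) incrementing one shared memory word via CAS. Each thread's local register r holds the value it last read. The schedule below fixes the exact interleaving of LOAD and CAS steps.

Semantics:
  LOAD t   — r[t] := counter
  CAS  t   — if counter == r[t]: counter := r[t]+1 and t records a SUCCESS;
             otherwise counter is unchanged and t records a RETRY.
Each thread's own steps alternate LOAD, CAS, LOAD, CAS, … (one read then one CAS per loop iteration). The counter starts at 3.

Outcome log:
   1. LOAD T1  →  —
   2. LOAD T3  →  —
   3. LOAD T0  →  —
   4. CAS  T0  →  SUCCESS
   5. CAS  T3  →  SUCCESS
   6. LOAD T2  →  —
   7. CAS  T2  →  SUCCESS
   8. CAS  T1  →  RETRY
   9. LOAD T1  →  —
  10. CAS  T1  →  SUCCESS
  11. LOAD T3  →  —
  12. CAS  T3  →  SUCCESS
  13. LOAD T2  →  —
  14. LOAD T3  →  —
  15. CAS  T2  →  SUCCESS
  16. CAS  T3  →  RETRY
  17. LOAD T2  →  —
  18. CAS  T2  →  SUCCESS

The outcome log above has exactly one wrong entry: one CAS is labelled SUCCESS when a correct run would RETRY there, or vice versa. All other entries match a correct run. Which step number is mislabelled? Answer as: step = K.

Re-executing:
step 1: T1 LOAD ⇒ load; ctr=3 reg=3
step 2: T3 LOAD ⇒ load; ctr=3 reg=3
step 3: T0 LOAD ⇒ load; ctr=3 reg=3
step 4: T0 CAS ⇒ ok; ctr=4 reg=3
step 5: T3 CAS ⇒ retry; ctr=4 reg=3
step 6: T2 LOAD ⇒ load; ctr=4 reg=4
step 7: T2 CAS ⇒ ok; ctr=5 reg=4
step 8: T1 CAS ⇒ retry; ctr=5 reg=3
step 9: T1 LOAD ⇒ load; ctr=5 reg=5
step 10: T1 CAS ⇒ ok; ctr=6 reg=5
step 11: T3 LOAD ⇒ load; ctr=6 reg=6
step 12: T3 CAS ⇒ ok; ctr=7 reg=6
step 13: T2 LOAD ⇒ load; ctr=7 reg=7
step 14: T3 LOAD ⇒ load; ctr=7 reg=7
step 15: T2 CAS ⇒ ok; ctr=8 reg=7
step 16: T3 CAS ⇒ retry; ctr=8 reg=7
step 17: T2 LOAD ⇒ load; ctr=8 reg=8
step 18: T2 CAS ⇒ ok; ctr=9 reg=8
Mismatch at 5.

step = 5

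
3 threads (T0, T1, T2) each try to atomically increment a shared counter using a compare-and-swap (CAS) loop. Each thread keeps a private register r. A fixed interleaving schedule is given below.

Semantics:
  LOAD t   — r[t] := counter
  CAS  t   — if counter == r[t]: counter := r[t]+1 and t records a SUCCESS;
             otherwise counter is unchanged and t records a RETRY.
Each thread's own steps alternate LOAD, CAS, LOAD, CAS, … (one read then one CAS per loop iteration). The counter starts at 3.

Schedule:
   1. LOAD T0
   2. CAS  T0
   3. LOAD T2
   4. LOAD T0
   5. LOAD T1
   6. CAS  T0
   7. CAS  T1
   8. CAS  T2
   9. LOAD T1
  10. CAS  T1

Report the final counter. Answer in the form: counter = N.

counter = 6

T0 LOAD — after: cnt=3, r=3 — load
T0 CAS — after: cnt=4, r=3 — ok
T2 LOAD — after: cnt=4, r=4 — load
T0 LOAD — after: cnt=4, r=4 — load
T1 LOAD — after: cnt=4, r=4 — load
T0 CAS — after: cnt=5, r=4 — ok
T1 CAS — after: cnt=5, r=4 — retry
T2 CAS — after: cnt=5, r=4 — retry
T1 LOAD — after: cnt=5, r=5 — load
T1 CAS — after: cnt=6, r=5 — ok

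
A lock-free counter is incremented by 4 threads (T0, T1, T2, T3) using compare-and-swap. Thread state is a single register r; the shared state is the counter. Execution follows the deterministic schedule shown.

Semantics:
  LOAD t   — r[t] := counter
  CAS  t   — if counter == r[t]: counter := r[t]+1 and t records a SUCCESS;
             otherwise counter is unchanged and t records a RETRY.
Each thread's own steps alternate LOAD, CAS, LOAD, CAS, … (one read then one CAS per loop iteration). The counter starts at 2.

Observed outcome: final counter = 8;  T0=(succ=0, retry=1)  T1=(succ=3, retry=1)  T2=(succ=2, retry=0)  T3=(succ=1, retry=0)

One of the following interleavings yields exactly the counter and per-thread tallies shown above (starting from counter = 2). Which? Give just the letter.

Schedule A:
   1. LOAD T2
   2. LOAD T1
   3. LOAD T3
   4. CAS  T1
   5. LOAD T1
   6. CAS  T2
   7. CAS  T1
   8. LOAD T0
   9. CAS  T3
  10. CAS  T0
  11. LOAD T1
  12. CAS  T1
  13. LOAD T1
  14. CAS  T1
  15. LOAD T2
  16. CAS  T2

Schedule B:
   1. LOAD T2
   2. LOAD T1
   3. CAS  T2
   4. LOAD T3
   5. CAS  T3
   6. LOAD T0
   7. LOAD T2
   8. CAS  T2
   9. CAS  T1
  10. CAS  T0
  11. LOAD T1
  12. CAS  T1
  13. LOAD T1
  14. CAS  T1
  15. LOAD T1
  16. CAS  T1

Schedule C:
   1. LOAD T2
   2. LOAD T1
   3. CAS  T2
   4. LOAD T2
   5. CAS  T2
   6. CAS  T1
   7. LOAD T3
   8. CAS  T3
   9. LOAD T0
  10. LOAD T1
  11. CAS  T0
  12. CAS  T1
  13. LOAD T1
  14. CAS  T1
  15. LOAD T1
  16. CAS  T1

Simulating candidate B:
#1 T2 reads 2
#2 T1 reads 2
#3 T2 CAS(2→3) writes; counter now 3
#4 T3 reads 3
#5 T3 CAS(3→4) writes; counter now 4
#6 T0 reads 4
#7 T2 reads 4
#8 T2 CAS(4→5) writes; counter now 5
#9 T1 CAS(2→3) fails; counter now 5
#10 T0 CAS(4→5) fails; counter now 5
#11 T1 reads 5
#12 T1 CAS(5→6) writes; counter now 6
#13 T1 reads 6
#14 T1 CAS(6→7) writes; counter now 7
#15 T1 reads 7
#16 T1 CAS(7→8) writes; counter now 8

B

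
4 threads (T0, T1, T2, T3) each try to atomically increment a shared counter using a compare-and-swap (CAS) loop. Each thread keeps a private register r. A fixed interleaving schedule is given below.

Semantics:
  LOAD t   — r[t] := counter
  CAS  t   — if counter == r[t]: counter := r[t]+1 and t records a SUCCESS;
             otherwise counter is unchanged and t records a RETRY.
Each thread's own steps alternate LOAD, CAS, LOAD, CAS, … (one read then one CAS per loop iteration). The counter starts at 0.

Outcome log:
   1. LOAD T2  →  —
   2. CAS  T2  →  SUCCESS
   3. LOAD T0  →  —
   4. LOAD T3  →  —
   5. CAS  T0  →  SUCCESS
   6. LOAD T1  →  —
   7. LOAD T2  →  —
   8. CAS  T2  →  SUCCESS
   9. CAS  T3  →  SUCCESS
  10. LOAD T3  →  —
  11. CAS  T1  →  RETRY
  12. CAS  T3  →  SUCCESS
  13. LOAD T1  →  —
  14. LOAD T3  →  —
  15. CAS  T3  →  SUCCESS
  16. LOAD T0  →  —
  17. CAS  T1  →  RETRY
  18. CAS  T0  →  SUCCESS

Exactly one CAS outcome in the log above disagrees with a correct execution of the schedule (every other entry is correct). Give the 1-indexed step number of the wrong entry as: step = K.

step = 9

Re-executing:
[1] T2.load  rd  (counter 0, T2.r 0)
[2] T2.cas  hit  (counter 1, T2.r 0)
[3] T0.load  rd  (counter 1, T0.r 1)
[4] T3.load  rd  (counter 1, T3.r 1)
[5] T0.cas  hit  (counter 2, T0.r 1)
[6] T1.load  rd  (counter 2, T1.r 2)
[7] T2.load  rd  (counter 2, T2.r 2)
[8] T2.cas  hit  (counter 3, T2.r 2)
[9] T3.cas  miss  (counter 3, T3.r 1)
[10] T3.load  rd  (counter 3, T3.r 3)
[11] T1.cas  miss  (counter 3, T1.r 2)
[12] T3.cas  hit  (counter 4, T3.r 3)
[13] T1.load  rd  (counter 4, T1.r 4)
[14] T3.load  rd  (counter 4, T3.r 4)
[15] T3.cas  hit  (counter 5, T3.r 4)
[16] T0.load  rd  (counter 5, T0.r 5)
[17] T1.cas  miss  (counter 5, T1.r 4)
[18] T0.cas  hit  (counter 6, T0.r 5)
Mismatch at 9.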